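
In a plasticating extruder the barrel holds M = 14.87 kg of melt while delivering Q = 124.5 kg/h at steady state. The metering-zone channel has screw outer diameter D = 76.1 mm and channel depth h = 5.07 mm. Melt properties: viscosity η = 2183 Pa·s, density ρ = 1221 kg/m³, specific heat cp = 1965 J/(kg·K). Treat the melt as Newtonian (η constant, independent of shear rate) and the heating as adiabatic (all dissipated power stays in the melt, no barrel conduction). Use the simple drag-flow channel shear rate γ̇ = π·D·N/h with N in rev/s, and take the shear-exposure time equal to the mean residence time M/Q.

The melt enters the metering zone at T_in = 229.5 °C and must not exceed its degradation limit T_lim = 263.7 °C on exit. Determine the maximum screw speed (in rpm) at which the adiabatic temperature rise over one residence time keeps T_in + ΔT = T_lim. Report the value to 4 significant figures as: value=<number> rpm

Q_s = Q / 3600 = 124.5 / 3600 = 0.0345833 kg/s
Mean residence time: t_res = M/Q_s = 14.87 kg / 0.0345833 kg/s = 429.976 s
Convert to metres: D = 0.0761 m, h = 0.00507 m
ΔT_a = T_lim − T_in = 263.7 °C − 229.5 °C = 34.2 K
γ̇_max² = ΔT_a·ρ·cp / (η·t_res) = [34.2 × 1221 × 1965] / [2183 × 429.976] = 87.4191 s⁻²
γ̇_max = sqrt(87.4191) = 9.34982 s⁻¹
Solve γ̇ = πDN/h for N: N_max = γ̇_max·h/(π·D) = 9.34982 × 0.00507 / (π × 0.0761) = 0.198279 rev/s = 11.8967 rpm

value=11.90 rpm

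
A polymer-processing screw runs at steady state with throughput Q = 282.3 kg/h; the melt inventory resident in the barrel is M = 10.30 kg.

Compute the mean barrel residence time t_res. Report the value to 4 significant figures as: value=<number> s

Q_s = Q / 3600 = 282.3 / 3600 = 0.0784167 kg/s
t_res = M / Q_s = 10.30 ÷ 0.0784167 = 131.35 s

value=131.3 s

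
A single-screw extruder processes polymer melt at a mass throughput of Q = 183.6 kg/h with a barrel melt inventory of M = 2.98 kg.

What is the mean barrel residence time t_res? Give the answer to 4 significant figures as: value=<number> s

Q_s = Q / 3600 = 183.6 / 3600 = 0.051 kg/s
t_res = M / Q_s = 2.98 ÷ 0.051 = 58.4314 s

value=58.43 s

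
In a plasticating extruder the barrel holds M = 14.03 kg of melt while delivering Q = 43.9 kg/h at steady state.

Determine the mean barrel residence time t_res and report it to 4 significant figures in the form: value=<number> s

Throughput in SI: Q_s = 43.9 kg/h ÷ 3600 s/h = 0.0121944 kg/s
Mean residence time: t_res = M/Q_s = 14.03 kg / 0.0121944 kg/s = 1150.52 s

value=1151. s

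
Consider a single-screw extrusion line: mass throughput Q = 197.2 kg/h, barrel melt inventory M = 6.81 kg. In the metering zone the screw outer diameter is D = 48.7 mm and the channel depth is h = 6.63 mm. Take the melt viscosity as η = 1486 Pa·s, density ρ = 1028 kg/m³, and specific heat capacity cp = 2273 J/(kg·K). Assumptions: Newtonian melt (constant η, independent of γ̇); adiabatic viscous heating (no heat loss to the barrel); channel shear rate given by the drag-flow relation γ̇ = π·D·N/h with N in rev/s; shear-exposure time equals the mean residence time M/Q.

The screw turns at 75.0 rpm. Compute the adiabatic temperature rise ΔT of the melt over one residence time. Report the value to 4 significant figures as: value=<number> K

value=65.78 K

Q_s = Q / 3600 = 197.2 / 3600 = 0.0547778 kg/s
t_res = M / Q_s = 6.81 / 0.0547778 = 124.32 s
D = 48.7 mm = 0.0487 m;  h = 6.63 mm = 0.00663 m;  N = 75.0 rpm / 60 = 1.25 rev/s
γ̇ = π D N / h = (π)(0.0487)(1.25) / 0.00663 = 28.8453 s⁻¹
ΔT = η·γ̇²·t_res / (ρ·cp) = 1486 · (28.8453)² · 124.32 / (1028 · 2273) = 65.7839 K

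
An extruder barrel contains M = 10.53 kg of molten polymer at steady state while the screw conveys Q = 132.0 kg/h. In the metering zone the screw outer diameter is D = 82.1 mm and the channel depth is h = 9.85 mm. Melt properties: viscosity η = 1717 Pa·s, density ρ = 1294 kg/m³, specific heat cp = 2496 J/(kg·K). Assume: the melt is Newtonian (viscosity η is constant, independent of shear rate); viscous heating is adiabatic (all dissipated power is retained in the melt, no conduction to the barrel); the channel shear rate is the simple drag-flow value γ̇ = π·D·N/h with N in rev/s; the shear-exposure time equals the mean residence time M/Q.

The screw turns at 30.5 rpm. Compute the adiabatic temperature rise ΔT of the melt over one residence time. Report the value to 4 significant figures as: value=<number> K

Convert throughput: Q = 132.0 kg/h = 132.0/3600 = 0.0366667 kg/s
Mean residence time: t_res = M/Q_s = 10.53 kg / 0.0366667 kg/s = 287.182 s
Geometry in metres: D = 82.1 mm → 0.0821 m, h = 9.85 mm → 0.00985 m; screw speed N = 30.5 rpm = 0.508333 rev/s
γ̇ = π·D·N / h = π · 0.0821 · 0.508333 / 0.00985 = 13.3108 s⁻¹
Adiabatic rise: ΔT = η γ̇² t_res / (ρ cp) = 1717·(13.3108)²·287.182 / (1294·2496) = 27.0495 K

value=27.05 K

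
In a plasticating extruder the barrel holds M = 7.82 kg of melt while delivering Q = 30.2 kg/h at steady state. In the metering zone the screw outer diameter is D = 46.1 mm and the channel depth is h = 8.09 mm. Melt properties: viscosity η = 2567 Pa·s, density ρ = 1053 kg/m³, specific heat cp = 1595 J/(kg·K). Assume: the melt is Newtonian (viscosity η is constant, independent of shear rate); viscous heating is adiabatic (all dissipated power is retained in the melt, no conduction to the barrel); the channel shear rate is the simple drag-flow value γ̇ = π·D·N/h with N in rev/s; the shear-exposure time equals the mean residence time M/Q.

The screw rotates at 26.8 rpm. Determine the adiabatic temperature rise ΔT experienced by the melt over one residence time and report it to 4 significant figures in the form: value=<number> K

value=91.10 K

Q_s = Q / 3600 = 30.2 / 3600 = 0.00838889 kg/s
t_res = M / Q_s = 7.82 ÷ 0.00838889 = 932.185 s
D = 46.1 mm = 0.0461 m;  h = 8.09 mm = 0.00809 m;  N = 26.8 rpm / 60 = 0.446667 rev/s
γ̇ = π D N / h = (π)(0.0461)(0.446667) / 0.00809 = 7.99624 s⁻¹
ΔT = η·γ̇²·t_res / (ρ·cp) = 2567 · (7.99624)² · 932.185 / (1053 · 1595) = 91.0984 K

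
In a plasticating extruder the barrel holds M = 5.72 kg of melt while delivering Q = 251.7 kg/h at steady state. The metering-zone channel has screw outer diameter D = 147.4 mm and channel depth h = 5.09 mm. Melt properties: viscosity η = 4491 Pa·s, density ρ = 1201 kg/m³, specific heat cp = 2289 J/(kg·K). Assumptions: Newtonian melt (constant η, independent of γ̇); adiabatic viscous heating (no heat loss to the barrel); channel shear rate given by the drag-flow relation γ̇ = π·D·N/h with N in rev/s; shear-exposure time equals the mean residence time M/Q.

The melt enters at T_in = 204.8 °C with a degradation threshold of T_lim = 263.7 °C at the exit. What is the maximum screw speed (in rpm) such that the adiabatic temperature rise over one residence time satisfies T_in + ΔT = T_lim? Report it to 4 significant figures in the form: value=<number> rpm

Throughput in SI: Q_s = 251.7 kg/h ÷ 3600 s/h = 0.0699167 kg/s
Mean residence time: t_res = M/Q_s = 5.72 kg / 0.0699167 kg/s = 81.8117 s
Convert to metres: D = 0.1474 m, h = 0.00509 m
ΔT_a = T_lim − T_in = 263.7 − 204.8 = 58.9 K
Invert ΔT = ηγ̇²t_res/(ρcp) for γ̇: γ̇_max² = ΔT_a ρ cp / (η t_res) = 58.9·1201·2289 / (4491·81.8117) = 440.703 s⁻²
γ̇_max = √440.703 = 20.9929 s⁻¹
N_max = γ̇_max·h / (π·D) = 20.9929 · 0.00509 / (π · 0.1474) = 0.230751 rev/s = 13.8451 rpm

value=13.85 rpm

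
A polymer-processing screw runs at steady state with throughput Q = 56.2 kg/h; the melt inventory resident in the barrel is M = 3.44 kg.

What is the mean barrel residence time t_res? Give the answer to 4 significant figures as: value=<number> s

value=220.4 s

Q_s = Q / 3600 = 56.2 / 3600 = 0.0156111 kg/s
t_res = M / Q_s = 3.44 / 0.0156111 = 220.356 s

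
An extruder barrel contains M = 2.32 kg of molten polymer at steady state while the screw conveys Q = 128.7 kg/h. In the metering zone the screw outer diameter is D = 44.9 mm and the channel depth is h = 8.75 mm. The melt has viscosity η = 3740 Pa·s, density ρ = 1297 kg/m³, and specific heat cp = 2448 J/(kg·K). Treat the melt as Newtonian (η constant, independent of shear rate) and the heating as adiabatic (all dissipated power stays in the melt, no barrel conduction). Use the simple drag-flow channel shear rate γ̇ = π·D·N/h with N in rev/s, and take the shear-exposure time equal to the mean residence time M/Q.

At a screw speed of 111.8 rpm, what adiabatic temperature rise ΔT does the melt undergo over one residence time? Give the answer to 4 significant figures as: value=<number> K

Throughput in SI: Q_s = 128.7 kg/h ÷ 3600 s/h = 0.03575 kg/s
t_res = M / Q_s = 2.32 ÷ 0.03575 = 64.8951 s
Geometry in metres: D = 44.9 mm → 0.0449 m, h = 8.75 mm → 0.00875 m; screw speed N = 111.8 rpm = 1.86333 rev/s
γ̇ = π·D·N / h = π · 0.0449 · 1.86333 / 0.00875 = 30.0385 s⁻¹
Adiabatic rise: ΔT = η γ̇² t_res / (ρ cp) = 3740·(30.0385)²·64.8951 / (1297·2448) = 68.9747 K

value=68.97 K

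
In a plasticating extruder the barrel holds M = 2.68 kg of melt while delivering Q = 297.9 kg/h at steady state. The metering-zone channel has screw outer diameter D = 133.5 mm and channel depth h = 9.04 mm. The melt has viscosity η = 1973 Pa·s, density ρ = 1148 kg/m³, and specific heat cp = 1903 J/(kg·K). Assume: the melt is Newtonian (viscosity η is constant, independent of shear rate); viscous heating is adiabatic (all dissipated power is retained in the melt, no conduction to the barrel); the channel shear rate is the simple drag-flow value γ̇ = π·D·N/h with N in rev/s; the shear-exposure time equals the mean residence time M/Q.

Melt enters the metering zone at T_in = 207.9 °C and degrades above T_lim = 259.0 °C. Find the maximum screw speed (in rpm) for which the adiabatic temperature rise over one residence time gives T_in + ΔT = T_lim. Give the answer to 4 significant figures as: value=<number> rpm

value=54.06 rpm

Convert throughput: Q = 297.9 kg/h = 297.9/3600 = 0.08275 kg/s
t_res = M / Q_s = 2.68 / 0.08275 = 32.3867 s
Convert to metres: D = 0.1335 m, h = 0.00904 m
ΔT_a = T_lim − T_in = 259.0 − 207.9 = 51.1 K
γ̇_max² = ΔT_a·ρ·cp / (η·t_res) = [51.1 × 1148 × 1903] / [1973 × 32.3867] = 1747.06 s⁻²
Take the square root: γ̇_max = √(1747.06) = 41.7978 s⁻¹
Solve γ̇ = πDN/h for N: N_max = γ̇_max·h/(π·D) = 41.7978 × 0.00904 / (π × 0.1335) = 0.90093 rev/s = 54.0558 rpm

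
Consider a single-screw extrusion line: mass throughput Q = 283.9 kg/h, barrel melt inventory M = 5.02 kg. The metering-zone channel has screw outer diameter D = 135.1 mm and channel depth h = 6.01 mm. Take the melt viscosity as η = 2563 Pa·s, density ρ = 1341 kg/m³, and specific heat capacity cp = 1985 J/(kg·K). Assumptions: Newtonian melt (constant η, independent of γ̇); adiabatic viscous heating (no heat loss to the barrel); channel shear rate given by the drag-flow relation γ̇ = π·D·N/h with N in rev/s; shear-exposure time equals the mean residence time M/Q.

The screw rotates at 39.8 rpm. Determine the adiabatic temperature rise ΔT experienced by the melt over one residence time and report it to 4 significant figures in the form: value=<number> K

Throughput in SI: Q_s = 283.9 kg/h ÷ 3600 s/h = 0.0788611 kg/s
t_res = M / Q_s = 5.02 ÷ 0.0788611 = 63.6562 s
D = 135.1 mm = 0.1351 m;  h = 6.01 mm = 0.00601 m;  N = 39.8 rpm / 60 = 0.663333 rev/s
γ̇ = π·D·N / h = π · 0.1351 · 0.663333 / 0.00601 = 46.8449 s⁻¹
Adiabatic rise: ΔT = η γ̇² t_res / (ρ cp) = 2563·(46.8449)²·63.6562 / (1341·1985) = 134.501 K

value=134.5 K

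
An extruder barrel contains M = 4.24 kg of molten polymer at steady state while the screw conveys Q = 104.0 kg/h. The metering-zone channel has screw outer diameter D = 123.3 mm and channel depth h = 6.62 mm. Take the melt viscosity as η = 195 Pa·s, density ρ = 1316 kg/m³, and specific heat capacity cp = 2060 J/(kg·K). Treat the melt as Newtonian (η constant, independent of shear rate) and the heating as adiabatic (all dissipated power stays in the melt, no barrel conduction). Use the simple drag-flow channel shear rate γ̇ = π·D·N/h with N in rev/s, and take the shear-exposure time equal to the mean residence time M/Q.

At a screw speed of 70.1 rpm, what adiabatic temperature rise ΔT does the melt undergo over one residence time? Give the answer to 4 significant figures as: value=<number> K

value=49.34 K

Throughput in SI: Q_s = 104.0 kg/h ÷ 3600 s/h = 0.0288889 kg/s
t_res = M / Q_s = 4.24 / 0.0288889 = 146.769 s
Geometry in metres: D = 123.3 mm → 0.1233 m, h = 6.62 mm → 0.00662 m; screw speed N = 70.1 rpm = 1.16833 rev/s
Shear rate: γ̇ = πDN/h = π·0.1233·1.16833/0.00662 = 68.3631 s⁻¹
ΔT = η·γ̇²·t_res / (ρ·cp) = 195 · (68.3631)² · 146.769 / (1316 · 2060) = 49.339 K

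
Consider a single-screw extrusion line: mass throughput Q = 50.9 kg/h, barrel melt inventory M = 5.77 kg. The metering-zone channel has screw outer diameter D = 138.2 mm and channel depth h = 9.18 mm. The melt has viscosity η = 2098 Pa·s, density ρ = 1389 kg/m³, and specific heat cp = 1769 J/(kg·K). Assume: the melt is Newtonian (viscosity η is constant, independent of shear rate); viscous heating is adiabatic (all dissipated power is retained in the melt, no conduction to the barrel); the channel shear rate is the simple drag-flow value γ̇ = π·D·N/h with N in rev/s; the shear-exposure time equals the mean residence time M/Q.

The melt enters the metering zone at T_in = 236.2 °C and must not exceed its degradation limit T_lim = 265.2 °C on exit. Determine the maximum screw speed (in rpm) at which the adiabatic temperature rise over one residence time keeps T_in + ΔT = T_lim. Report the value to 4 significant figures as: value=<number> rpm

value=11.57 rpm

Convert throughput: Q = 50.9 kg/h = 50.9/3600 = 0.0141389 kg/s
Mean residence time: t_res = M/Q_s = 5.77 kg / 0.0141389 kg/s = 408.094 s
D = 138.2 mm = 0.1382 m;  h = 9.18 mm = 0.00918 m
ΔT_a = T_lim − T_in = 265.2 °C − 236.2 °C = 29 K
Invert ΔT = ηγ̇²t_res/(ρcp) for γ̇: γ̇_max² = ΔT_a ρ cp / (η t_res) = 29·1389·1769 / (2098·408.094) = 83.2266 s⁻²
γ̇_max = sqrt(83.2266) = 9.12286 s⁻¹
Solve γ̇ = πDN/h for N: N_max = γ̇_max·h/(π·D) = 9.12286 × 0.00918 / (π × 0.1382) = 0.192893 rev/s = 11.5736 rpm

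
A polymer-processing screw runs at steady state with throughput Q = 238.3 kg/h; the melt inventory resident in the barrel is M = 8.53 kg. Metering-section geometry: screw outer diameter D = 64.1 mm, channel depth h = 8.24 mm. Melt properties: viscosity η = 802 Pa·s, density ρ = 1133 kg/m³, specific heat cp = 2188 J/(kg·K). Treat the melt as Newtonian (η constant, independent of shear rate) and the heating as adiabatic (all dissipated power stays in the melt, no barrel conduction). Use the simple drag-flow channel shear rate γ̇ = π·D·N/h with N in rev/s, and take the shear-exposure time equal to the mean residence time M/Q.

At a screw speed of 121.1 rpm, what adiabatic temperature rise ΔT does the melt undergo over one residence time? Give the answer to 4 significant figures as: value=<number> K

Convert throughput: Q = 238.3 kg/h = 238.3/3600 = 0.0661944 kg/s
t_res = M / Q_s = 8.53 ÷ 0.0661944 = 128.863 s
Geometry in metres: D = 64.1 mm → 0.0641 m, h = 8.24 mm → 0.00824 m; screw speed N = 121.1 rpm = 2.01833 rev/s
Shear rate: γ̇ = πDN/h = π·0.0641·2.01833/0.00824 = 49.3257 s⁻¹
Adiabatic rise: ΔT = η γ̇² t_res / (ρ cp) = 802·(49.3257)²·128.863 / (1133·2188) = 101.431 K

value=101.4 K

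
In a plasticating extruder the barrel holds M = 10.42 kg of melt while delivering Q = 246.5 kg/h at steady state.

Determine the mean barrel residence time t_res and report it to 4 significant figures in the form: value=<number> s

Q_s = Q / 3600 = 246.5 / 3600 = 0.0684722 kg/s
t_res = M / Q_s = 10.42 / 0.0684722 = 152.178 s

value=152.2 s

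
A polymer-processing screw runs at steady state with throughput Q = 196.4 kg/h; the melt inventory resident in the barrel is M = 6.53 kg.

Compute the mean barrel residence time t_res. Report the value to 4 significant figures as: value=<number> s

value=119.7 s

Throughput in SI: Q_s = 196.4 kg/h ÷ 3600 s/h = 0.0545556 kg/s
t_res = M / Q_s = 6.53 / 0.0545556 = 119.695 s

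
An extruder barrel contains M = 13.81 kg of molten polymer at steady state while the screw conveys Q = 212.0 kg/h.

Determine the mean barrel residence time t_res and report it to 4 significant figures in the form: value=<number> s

value=234.5 s

Throughput in SI: Q_s = 212.0 kg/h ÷ 3600 s/h = 0.0588889 kg/s
t_res = M / Q_s = 13.81 ÷ 0.0588889 = 234.509 s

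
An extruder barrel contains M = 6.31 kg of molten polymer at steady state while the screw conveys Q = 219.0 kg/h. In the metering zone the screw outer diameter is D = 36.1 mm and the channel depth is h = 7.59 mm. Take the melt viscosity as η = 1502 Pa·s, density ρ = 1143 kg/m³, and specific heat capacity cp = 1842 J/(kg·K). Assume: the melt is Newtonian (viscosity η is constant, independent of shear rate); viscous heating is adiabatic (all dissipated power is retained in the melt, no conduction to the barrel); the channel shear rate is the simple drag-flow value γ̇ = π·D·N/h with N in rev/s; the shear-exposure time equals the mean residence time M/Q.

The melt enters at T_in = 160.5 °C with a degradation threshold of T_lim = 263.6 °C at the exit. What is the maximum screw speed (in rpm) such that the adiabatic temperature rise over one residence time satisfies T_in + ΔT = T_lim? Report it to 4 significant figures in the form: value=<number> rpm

value=149.9 rpm

Convert throughput: Q = 219.0 kg/h = 219.0/3600 = 0.0608333 kg/s
t_res = M / Q_s = 6.31 / 0.0608333 = 103.726 s
Convert to metres: D = 0.0361 m, h = 0.00759 m
ΔT_a = T_lim − T_in = 263.6 °C − 160.5 °C = 103.1 K
γ̇_max² = ΔT_a·ρ·cp/(η·t_res) = 103.1·1143·1842/(1502·103.726) = 1393.27 s⁻²
γ̇_max = √1393.27 = 37.3266 s⁻¹
N_max = γ̇_max h / (πD) = 37.3266·0.00759/(π·0.0361) = 2.49806 rev/s → ×60 = 149.884 rpm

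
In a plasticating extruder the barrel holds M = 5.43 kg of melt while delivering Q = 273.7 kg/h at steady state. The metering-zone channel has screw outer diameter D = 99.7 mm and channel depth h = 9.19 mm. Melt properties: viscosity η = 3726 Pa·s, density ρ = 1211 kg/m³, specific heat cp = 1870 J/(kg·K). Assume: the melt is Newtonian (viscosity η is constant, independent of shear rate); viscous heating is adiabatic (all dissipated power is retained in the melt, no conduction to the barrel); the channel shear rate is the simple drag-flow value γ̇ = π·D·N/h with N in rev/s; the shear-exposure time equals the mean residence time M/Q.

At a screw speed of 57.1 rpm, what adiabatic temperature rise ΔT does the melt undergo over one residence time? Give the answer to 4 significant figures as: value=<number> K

Q_s = Q / 3600 = 273.7 / 3600 = 0.0760278 kg/s
Mean residence time: t_res = M/Q_s = 5.43 kg / 0.0760278 kg/s = 71.4213 s
Convert to SI: D = 0.0997 m, h = 0.00919 m, N = 57.1/60 = 0.951667 rev/s
γ̇ = π·D·N / h = π · 0.0997 · 0.951667 / 0.00919 = 32.435 s⁻¹
ΔT = η·γ̇²·t_res / (ρ·cp) = 3726 · (32.435)² · 71.4213 / (1211 · 1870) = 123.627 K

value=123.6 K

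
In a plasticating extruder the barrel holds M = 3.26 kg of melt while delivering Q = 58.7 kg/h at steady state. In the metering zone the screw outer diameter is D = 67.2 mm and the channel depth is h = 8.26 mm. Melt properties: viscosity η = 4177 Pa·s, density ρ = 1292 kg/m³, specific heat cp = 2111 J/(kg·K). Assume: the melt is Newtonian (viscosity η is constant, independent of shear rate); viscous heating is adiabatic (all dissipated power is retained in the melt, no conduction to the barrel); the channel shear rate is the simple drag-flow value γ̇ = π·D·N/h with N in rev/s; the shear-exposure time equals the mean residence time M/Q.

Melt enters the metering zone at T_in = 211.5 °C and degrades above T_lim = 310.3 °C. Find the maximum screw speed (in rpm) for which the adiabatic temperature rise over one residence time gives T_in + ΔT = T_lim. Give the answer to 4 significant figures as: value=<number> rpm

Convert throughput: Q = 58.7 kg/h = 58.7/3600 = 0.0163056 kg/s
t_res = M / Q_s = 3.26 ÷ 0.0163056 = 199.932 s
D = 67.2 mm = 0.0672 m;  h = 8.26 mm = 0.00826 m
Allowable rise: ΔT_a = T_lim − T_in = 310.3 − 211.5 = 98.8 K
Invert ΔT = ηγ̇²t_res/(ρcp) for γ̇: γ̇_max² = ΔT_a ρ cp / (η t_res) = 98.8·1292·2111 / (4177·199.932) = 322.672 s⁻²
Take the square root: γ̇_max = √(322.672) = 17.9631 s⁻¹
N_max = γ̇_max h / (πD) = 17.9631·0.00826/(π·0.0672) = 0.702816 rev/s → ×60 = 42.1689 rpm

value=42.17 rpm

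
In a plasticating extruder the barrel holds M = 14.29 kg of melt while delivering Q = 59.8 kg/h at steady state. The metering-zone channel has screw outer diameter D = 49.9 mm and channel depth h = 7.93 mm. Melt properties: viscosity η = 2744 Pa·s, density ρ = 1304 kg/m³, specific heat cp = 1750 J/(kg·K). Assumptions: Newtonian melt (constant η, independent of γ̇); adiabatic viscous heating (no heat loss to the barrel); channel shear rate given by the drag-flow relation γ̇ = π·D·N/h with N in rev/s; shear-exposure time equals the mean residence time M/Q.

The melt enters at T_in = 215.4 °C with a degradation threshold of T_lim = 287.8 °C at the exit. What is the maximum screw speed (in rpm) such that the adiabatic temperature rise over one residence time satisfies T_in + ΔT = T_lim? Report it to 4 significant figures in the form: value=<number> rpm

Throughput in SI: Q_s = 59.8 kg/h ÷ 3600 s/h = 0.0166111 kg/s
Mean residence time: t_res = M/Q_s = 14.29 kg / 0.0166111 kg/s = 860.268 s
Convert to metres: D = 0.0499 m, h = 0.00793 m
ΔT_a = T_lim − T_in = 287.8 − 215.4 = 72.4 K
Invert ΔT = ηγ̇²t_res/(ρcp) for γ̇: γ̇_max² = ΔT_a ρ cp / (η t_res) = 72.4·1304·1750 / (2744·860.268) = 69.9901 s⁻²
γ̇_max = √69.9901 = 8.36601 s⁻¹
N_max = γ̇_max·h / (π·D) = 8.36601 · 0.00793 / (π · 0.0499) = 0.423196 rev/s = 25.3917 rpm

value=25.39 rpm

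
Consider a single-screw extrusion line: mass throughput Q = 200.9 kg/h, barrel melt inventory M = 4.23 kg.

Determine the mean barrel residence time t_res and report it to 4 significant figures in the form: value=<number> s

value=75.80 s

Convert throughput: Q = 200.9 kg/h = 200.9/3600 = 0.0558056 kg/s
Mean residence time: t_res = M/Q_s = 4.23 kg / 0.0558056 kg/s = 75.7989 s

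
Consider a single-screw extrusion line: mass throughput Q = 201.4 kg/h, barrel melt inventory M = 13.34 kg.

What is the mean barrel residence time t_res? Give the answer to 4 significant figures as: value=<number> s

Q_s = Q / 3600 = 201.4 / 3600 = 0.0559444 kg/s
t_res = M / Q_s = 13.34 / 0.0559444 = 238.451 s

value=238.5 s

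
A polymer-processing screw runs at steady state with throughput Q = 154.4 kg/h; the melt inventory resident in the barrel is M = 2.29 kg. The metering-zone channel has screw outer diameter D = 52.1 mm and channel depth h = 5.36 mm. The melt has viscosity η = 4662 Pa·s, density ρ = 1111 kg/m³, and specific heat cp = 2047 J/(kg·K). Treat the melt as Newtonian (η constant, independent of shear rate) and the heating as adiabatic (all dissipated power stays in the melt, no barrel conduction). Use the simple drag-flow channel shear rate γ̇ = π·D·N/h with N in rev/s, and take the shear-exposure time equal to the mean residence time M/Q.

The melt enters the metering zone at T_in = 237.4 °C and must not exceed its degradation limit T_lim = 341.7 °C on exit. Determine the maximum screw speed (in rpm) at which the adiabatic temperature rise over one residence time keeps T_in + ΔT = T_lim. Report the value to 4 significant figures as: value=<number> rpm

value=60.65 rpm

Throughput in SI: Q_s = 154.4 kg/h ÷ 3600 s/h = 0.0428889 kg/s
t_res = M / Q_s = 2.29 ÷ 0.0428889 = 53.3938 s
D = 52.1 mm = 0.0521 m;  h = 5.36 mm = 0.00536 m
ΔT_a = T_lim − T_in = 341.7 °C − 237.4 °C = 104.3 K
γ̇_max² = ΔT_a·ρ·cp / (η·t_res) = [104.3 × 1111 × 2047] / [4662 × 53.3938] = 952.913 s⁻²
Take the square root: γ̇_max = √(952.913) = 30.8693 s⁻¹
Solve γ̇ = πDN/h for N: N_max = γ̇_max·h/(π·D) = 30.8693 × 0.00536 / (π × 0.0521) = 1.01089 rev/s = 60.6534 rpm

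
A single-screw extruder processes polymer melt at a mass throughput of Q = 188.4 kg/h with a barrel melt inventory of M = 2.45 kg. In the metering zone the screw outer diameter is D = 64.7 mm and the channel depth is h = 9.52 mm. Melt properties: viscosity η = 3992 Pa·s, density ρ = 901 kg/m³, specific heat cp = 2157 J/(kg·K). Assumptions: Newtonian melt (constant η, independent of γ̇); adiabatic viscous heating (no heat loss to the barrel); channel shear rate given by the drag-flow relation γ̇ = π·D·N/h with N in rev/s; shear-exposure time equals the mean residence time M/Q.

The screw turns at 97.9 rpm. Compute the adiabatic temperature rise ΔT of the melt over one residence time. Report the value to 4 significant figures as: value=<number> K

value=116.7 K

Q_s = Q / 3600 = 188.4 / 3600 = 0.0523333 kg/s
t_res = M / Q_s = 2.45 / 0.0523333 = 46.8153 s
Convert to SI: D = 0.0647 m, h = 0.00952 m, N = 97.9/60 = 1.63167 rev/s
γ̇ = π D N / h = (π)(0.0647)(1.63167) / 0.00952 = 34.8376 s⁻¹
ΔT = η·γ̇²·t_res / (ρ·cp) = 3992 · (34.8376)² · 46.8153 / (901 · 2157) = 116.708 K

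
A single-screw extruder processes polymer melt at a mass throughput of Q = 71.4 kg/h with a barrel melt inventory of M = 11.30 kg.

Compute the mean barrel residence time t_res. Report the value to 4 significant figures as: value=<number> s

Q_s = Q / 3600 = 71.4 / 3600 = 0.0198333 kg/s
Mean residence time: t_res = M/Q_s = 11.30 kg / 0.0198333 kg/s = 569.748 s

value=569.7 s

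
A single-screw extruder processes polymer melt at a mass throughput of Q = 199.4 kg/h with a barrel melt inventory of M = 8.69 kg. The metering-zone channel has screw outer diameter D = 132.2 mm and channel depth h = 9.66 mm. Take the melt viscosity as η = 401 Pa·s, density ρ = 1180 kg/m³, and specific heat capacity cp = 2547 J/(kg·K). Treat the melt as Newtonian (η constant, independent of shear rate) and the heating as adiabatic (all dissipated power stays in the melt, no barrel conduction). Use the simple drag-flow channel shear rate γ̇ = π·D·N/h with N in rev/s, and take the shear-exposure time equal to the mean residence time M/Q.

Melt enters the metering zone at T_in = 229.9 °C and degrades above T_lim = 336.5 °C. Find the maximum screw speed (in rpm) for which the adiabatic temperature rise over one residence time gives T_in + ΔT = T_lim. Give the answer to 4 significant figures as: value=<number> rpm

value=99.59 rpm

Q_s = Q / 3600 = 199.4 / 3600 = 0.0553889 kg/s
t_res = M / Q_s = 8.69 ÷ 0.0553889 = 156.891 s
Convert to metres: D = 0.1322 m, h = 0.00966 m
ΔT_a = T_lim − T_in = 336.5 °C − 229.9 °C = 106.6 K
γ̇_max² = ΔT_a·ρ·cp/(η·t_res) = 106.6·1180·2547/(401·156.891) = 5092.45 s⁻²
Take the square root: γ̇_max = √(5092.45) = 71.3614 s⁻¹
N_max = γ̇_max·h / (π·D) = 71.3614 · 0.00966 / (π · 0.1322) = 1.65981 rev/s = 99.5888 rpm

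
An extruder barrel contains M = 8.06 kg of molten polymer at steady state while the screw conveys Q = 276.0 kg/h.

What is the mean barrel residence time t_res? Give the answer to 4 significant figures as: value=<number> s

Convert throughput: Q = 276.0 kg/h = 276.0/3600 = 0.0766667 kg/s
t_res = M / Q_s = 8.06 ÷ 0.0766667 = 105.13 s

value=105.1 s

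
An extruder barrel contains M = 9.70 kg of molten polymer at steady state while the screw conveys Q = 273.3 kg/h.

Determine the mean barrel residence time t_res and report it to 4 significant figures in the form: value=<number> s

Throughput in SI: Q_s = 273.3 kg/h ÷ 3600 s/h = 0.0759167 kg/s
Mean residence time: t_res = M/Q_s = 9.70 kg / 0.0759167 kg/s = 127.772 s

value=127.8 s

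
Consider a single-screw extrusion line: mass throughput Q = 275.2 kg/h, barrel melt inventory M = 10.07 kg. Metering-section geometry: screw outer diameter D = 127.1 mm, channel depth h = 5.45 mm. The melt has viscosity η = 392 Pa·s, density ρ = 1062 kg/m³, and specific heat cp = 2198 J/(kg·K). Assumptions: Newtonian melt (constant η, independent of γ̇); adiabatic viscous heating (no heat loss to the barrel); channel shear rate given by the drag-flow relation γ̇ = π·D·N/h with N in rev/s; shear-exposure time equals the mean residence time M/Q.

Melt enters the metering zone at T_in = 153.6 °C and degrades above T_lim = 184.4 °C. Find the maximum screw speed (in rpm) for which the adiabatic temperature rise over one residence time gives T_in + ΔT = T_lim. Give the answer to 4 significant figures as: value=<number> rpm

Throughput in SI: Q_s = 275.2 kg/h ÷ 3600 s/h = 0.0764444 kg/s
Mean residence time: t_res = M/Q_s = 10.07 kg / 0.0764444 kg/s = 131.73 s
Convert to metres: D = 0.1271 m, h = 0.00545 m
ΔT_a = T_lim − T_in = 184.4 °C − 153.6 °C = 30.8 K
γ̇_max² = ΔT_a·ρ·cp / (η·t_res) = [30.8 × 1062 × 2198] / [392 × 131.73] = 1392.3 s⁻²
Take the square root: γ̇_max = √(1392.3) = 37.3136 s⁻¹
N_max = γ̇_max·h / (π·D) = 37.3136 · 0.00545 / (π · 0.1271) = 0.509293 rev/s = 30.5576 rpm

value=30.56 rpm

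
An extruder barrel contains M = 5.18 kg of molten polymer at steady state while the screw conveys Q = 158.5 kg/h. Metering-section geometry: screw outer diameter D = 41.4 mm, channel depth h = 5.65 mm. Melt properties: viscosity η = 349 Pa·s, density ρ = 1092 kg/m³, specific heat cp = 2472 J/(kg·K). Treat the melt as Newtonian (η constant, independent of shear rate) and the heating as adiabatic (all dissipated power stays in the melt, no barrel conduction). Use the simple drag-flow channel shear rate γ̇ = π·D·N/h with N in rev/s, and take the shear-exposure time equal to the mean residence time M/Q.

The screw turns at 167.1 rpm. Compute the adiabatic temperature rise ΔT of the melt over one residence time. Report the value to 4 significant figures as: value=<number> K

Convert throughput: Q = 158.5 kg/h = 158.5/3600 = 0.0440278 kg/s
Mean residence time: t_res = M/Q_s = 5.18 kg / 0.0440278 kg/s = 117.653 s
Convert to SI: D = 0.0414 m, h = 0.00565 m, N = 167.1/60 = 2.785 rev/s
γ̇ = π D N / h = (π)(0.0414)(2.785) / 0.00565 = 64.1102 s⁻¹
Adiabatic rise: ΔT = η γ̇² t_res / (ρ cp) = 349·(64.1102)²·117.653 / (1092·2472) = 62.5189 K

value=62.52 K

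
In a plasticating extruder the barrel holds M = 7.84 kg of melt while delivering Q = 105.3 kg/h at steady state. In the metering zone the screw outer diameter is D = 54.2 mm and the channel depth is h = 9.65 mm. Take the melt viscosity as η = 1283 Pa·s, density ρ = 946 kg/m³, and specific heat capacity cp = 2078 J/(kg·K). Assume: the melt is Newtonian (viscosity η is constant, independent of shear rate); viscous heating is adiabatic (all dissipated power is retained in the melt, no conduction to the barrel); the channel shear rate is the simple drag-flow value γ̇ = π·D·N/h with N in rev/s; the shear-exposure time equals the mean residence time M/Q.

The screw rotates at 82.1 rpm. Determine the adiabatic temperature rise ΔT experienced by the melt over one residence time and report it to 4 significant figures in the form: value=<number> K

value=102.0 K

Throughput in SI: Q_s = 105.3 kg/h ÷ 3600 s/h = 0.02925 kg/s
Mean residence time: t_res = M/Q_s = 7.84 kg / 0.02925 kg/s = 268.034 s
Geometry in metres: D = 54.2 mm → 0.0542 m, h = 9.65 mm → 0.00965 m; screw speed N = 82.1 rpm = 1.36833 rev/s
Shear rate: γ̇ = πDN/h = π·0.0542·1.36833/0.00965 = 24.1443 s⁻¹
Adiabatic rise: ΔT = η γ̇² t_res / (ρ cp) = 1283·(24.1443)²·268.034 / (946·2078) = 101.978 K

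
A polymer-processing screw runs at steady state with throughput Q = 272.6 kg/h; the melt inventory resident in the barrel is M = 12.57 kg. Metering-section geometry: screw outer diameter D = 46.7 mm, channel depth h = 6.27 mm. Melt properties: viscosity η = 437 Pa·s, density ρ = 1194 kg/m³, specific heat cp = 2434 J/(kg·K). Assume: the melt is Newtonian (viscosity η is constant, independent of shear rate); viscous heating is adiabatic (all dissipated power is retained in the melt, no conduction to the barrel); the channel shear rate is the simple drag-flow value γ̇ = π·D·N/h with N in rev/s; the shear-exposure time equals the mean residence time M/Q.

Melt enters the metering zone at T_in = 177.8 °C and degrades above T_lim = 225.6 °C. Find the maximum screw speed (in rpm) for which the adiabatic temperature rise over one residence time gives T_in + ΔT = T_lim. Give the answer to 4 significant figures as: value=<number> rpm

Convert throughput: Q = 272.6 kg/h = 272.6/3600 = 0.0757222 kg/s
t_res = M / Q_s = 12.57 ÷ 0.0757222 = 166.001 s
Convert to metres: D = 0.0467 m, h = 0.00627 m
ΔT_a = T_lim − T_in = 225.6 °C − 177.8 °C = 47.8 K
γ̇_max² = ΔT_a·ρ·cp/(η·t_res) = 47.8·1194·2434/(437·166.001) = 1914.96 s⁻²
Take the square root: γ̇_max = √(1914.96) = 43.7602 s⁻¹
Solve γ̇ = πDN/h for N: N_max = γ̇_max·h/(π·D) = 43.7602 × 0.00627 / (π × 0.0467) = 1.87017 rev/s = 112.21 rpm

value=112.2 rpm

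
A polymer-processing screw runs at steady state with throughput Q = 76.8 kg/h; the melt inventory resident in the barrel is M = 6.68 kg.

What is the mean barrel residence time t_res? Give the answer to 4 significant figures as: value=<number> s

Convert throughput: Q = 76.8 kg/h = 76.8/3600 = 0.0213333 kg/s
t_res = M / Q_s = 6.68 / 0.0213333 = 313.125 s

value=313.1 s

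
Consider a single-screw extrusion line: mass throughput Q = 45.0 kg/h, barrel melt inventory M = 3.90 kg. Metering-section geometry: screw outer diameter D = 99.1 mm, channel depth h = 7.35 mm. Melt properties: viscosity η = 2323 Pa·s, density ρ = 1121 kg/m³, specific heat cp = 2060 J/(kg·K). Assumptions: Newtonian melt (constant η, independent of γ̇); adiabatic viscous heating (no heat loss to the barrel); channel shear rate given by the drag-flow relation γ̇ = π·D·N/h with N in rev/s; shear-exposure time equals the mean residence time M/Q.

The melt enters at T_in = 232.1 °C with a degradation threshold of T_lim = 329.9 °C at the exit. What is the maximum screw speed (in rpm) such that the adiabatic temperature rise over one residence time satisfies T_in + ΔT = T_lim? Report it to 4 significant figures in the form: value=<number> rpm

Convert throughput: Q = 45.0 kg/h = 45.0/3600 = 0.0125 kg/s
Mean residence time: t_res = M/Q_s = 3.90 kg / 0.0125 kg/s = 312 s
D = 99.1 mm = 0.0991 m;  h = 7.35 mm = 0.00735 m
ΔT_a = T_lim − T_in = 329.9 − 232.1 = 97.8 K
Invert ΔT = ηγ̇²t_res/(ρcp) for γ̇: γ̇_max² = ΔT_a ρ cp / (η t_res) = 97.8·1121·2060 / (2323·312) = 311.607 s⁻²
γ̇_max = √311.607 = 17.6524 s⁻¹
Solve γ̇ = πDN/h for N: N_max = γ̇_max·h/(π·D) = 17.6524 × 0.00735 / (π × 0.0991) = 0.416742 rev/s = 25.0045 rpm

value=25.00 rpm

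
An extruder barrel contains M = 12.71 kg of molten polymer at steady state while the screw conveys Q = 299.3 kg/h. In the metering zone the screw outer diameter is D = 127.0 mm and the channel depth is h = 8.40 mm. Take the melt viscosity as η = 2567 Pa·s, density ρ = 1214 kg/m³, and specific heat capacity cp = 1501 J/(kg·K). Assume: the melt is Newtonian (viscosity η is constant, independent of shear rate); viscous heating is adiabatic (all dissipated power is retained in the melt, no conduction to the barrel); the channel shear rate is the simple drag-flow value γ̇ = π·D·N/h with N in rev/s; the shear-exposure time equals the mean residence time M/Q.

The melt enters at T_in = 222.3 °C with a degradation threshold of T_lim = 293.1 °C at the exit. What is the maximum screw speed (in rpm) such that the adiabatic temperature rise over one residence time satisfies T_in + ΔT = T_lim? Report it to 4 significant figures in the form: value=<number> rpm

Q_s = Q / 3600 = 299.3 / 3600 = 0.0831389 kg/s
t_res = M / Q_s = 12.71 ÷ 0.0831389 = 152.877 s
Geometry in SI: D = 127.0 mm → 0.127 m, h = 8.40 mm → 0.0084 m
ΔT_a = T_lim − T_in = 293.1 °C − 222.3 °C = 70.8 K
γ̇_max² = ΔT_a·ρ·cp / (η·t_res) = [70.8 × 1214 × 1501] / [2567 × 152.877] = 328.75 s⁻²
Take the square root: γ̇_max = √(328.75) = 18.1315 s⁻¹
N_max = γ̇_max h / (πD) = 18.1315·0.0084/(π·0.127) = 0.381732 rev/s → ×60 = 22.9039 rpm

value=22.90 rpm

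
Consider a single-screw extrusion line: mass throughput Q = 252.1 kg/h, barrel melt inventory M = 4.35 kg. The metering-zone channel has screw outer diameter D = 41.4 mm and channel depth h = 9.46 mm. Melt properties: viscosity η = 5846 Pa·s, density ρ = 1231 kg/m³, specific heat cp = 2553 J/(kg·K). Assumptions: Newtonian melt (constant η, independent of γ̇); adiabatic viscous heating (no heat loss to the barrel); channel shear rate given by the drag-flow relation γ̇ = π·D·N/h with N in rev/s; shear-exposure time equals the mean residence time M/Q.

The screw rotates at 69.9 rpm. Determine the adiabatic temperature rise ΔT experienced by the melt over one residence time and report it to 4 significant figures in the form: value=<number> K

Throughput in SI: Q_s = 252.1 kg/h ÷ 3600 s/h = 0.0700278 kg/s
t_res = M / Q_s = 4.35 / 0.0700278 = 62.1182 s
Convert to SI: D = 0.0414 m, h = 0.00946 m, N = 69.9/60 = 1.165 rev/s
Shear rate: γ̇ = πDN/h = π·0.0414·1.165/0.00946 = 16.0171 s⁻¹
ΔT = η·γ̇²·t_res/(ρ·cp) = [5846 × 16.0171² × 62.1182] / [1231 × 2553] = 29.6441 K

value=29.64 K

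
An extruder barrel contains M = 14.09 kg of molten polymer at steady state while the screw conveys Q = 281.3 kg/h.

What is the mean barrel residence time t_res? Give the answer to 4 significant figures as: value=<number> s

Convert throughput: Q = 281.3 kg/h = 281.3/3600 = 0.0781389 kg/s
t_res = M / Q_s = 14.09 ÷ 0.0781389 = 180.32 s

value=180.3 s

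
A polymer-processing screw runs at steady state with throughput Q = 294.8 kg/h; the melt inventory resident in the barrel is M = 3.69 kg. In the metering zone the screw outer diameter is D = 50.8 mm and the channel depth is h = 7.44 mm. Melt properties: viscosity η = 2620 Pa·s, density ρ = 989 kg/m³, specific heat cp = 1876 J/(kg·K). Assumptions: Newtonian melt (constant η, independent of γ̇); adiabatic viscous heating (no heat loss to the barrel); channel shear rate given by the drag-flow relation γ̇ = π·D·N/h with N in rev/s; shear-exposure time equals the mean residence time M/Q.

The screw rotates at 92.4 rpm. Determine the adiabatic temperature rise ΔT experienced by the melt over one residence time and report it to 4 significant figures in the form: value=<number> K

Throughput in SI: Q_s = 294.8 kg/h ÷ 3600 s/h = 0.0818889 kg/s
t_res = M / Q_s = 3.69 ÷ 0.0818889 = 45.0611 s
Geometry in metres: D = 50.8 mm → 0.0508 m, h = 7.44 mm → 0.00744 m; screw speed N = 92.4 rpm = 1.54 rev/s
Shear rate: γ̇ = πDN/h = π·0.0508·1.54/0.00744 = 33.034 s⁻¹
Adiabatic rise: ΔT = η γ̇² t_res / (ρ cp) = 2620·(33.034)²·45.0611 / (989·1876) = 69.4379 K

value=69.44 K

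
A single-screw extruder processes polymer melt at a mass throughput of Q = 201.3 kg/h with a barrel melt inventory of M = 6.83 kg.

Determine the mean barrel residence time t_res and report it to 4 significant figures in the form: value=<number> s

value=122.1 s

Q_s = Q / 3600 = 201.3 / 3600 = 0.0559167 kg/s
t_res = M / Q_s = 6.83 / 0.0559167 = 122.146 s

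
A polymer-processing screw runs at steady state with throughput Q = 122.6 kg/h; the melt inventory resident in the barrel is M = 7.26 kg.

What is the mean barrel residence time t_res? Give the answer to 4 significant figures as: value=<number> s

Throughput in SI: Q_s = 122.6 kg/h ÷ 3600 s/h = 0.0340556 kg/s
t_res = M / Q_s = 7.26 / 0.0340556 = 213.181 s

value=213.2 s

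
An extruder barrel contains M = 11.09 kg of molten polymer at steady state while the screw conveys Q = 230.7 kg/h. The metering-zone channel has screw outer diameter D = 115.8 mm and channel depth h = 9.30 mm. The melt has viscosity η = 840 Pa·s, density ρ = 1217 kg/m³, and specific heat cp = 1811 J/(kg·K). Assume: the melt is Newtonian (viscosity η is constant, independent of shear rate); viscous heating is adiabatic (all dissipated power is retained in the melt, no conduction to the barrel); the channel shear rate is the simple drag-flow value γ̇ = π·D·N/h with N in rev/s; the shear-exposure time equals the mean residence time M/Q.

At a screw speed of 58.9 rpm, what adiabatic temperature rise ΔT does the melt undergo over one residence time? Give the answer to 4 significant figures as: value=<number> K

Throughput in SI: Q_s = 230.7 kg/h ÷ 3600 s/h = 0.0640833 kg/s
t_res = M / Q_s = 11.09 / 0.0640833 = 173.056 s
Geometry in metres: D = 115.8 mm → 0.1158 m, h = 9.30 mm → 0.0093 m; screw speed N = 58.9 rpm = 0.981667 rev/s
Shear rate: γ̇ = πDN/h = π·0.1158·0.981667/0.0093 = 38.4007 s⁻¹
Adiabatic rise: ΔT = η γ̇² t_res / (ρ cp) = 840·(38.4007)²·173.056 / (1217·1811) = 97.2603 K

value=97.26 K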